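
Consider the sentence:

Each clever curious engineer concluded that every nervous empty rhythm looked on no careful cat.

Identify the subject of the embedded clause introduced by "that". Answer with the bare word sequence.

every nervous empty rhythm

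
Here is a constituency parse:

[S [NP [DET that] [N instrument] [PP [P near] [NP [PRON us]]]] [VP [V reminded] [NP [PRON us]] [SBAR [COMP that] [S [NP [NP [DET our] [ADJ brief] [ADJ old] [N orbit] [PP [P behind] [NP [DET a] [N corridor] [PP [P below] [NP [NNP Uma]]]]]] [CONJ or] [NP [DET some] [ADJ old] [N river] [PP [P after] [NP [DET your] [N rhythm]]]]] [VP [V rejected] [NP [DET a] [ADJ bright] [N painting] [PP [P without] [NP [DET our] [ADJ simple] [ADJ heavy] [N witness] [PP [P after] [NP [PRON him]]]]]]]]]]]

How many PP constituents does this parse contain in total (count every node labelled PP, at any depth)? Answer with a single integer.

6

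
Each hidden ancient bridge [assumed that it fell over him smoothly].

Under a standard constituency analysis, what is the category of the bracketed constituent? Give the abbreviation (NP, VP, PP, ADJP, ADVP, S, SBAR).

The span is built around the verb "assumed" — a verb phrase (VP).

VP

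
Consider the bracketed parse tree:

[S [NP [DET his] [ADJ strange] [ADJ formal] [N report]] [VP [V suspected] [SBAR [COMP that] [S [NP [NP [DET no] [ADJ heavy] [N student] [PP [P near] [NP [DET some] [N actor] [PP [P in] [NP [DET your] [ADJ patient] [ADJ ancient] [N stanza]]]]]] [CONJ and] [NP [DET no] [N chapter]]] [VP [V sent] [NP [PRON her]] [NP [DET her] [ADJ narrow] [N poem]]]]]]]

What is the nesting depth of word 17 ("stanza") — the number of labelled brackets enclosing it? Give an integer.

Path from the root down to the word: S → VP → SBAR → S → NP → NP → PP → NP → PP → NP → N. That is 11 enclosing brackets.

11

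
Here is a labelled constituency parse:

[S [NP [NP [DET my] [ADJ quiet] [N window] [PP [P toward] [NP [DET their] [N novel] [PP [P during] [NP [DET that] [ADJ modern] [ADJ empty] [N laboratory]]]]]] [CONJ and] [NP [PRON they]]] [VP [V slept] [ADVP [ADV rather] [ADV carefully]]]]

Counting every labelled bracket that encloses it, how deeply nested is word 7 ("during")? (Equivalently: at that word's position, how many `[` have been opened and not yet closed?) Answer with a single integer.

7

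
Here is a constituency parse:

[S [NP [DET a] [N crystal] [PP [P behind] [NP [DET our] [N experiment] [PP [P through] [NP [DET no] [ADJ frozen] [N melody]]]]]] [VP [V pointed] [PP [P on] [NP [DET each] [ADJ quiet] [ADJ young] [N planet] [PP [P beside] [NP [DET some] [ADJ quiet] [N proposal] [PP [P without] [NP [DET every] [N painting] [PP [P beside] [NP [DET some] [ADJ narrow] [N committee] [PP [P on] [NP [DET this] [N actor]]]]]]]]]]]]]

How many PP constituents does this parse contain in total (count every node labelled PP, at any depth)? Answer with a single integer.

7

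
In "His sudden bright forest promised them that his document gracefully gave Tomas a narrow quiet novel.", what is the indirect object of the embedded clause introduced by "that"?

Tomas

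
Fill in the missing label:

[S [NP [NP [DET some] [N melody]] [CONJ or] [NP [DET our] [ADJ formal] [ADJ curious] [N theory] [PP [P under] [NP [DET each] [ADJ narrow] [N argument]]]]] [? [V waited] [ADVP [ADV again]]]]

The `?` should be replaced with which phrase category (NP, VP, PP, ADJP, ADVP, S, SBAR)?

VP

Looking at what the `?` directly dominates — V 'waited', ADVP — this is a verb phrase (VP).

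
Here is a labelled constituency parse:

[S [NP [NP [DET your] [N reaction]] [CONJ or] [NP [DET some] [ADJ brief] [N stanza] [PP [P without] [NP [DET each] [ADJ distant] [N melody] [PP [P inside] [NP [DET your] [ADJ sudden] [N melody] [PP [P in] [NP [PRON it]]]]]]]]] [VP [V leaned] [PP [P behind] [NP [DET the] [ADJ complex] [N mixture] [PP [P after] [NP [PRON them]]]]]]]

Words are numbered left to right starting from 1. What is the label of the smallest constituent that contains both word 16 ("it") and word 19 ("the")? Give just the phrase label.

S

The smallest bracket enclosing both words is [S your reaction or some brief stanza without each distant melody inside your sudden melody in it leaned behind the complex mixture after them], so the label is S.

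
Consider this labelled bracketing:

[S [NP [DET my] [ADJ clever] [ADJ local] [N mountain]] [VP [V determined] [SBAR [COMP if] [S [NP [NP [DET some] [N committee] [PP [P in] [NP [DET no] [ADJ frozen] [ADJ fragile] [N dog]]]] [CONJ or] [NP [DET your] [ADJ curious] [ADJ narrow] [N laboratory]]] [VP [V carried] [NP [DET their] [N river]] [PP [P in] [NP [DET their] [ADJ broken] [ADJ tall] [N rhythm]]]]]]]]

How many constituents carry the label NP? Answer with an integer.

7

Scanning left to right, an opening `[NP` appears at word positions 1, 7, 7, 10, 15, 20, 23 — 7 in total.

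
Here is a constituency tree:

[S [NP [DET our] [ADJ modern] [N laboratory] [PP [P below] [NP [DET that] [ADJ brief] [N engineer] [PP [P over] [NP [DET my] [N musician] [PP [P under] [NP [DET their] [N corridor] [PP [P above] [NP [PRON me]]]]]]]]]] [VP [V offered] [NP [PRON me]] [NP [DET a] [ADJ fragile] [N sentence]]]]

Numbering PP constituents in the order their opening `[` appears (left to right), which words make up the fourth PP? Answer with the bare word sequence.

The PP opening brackets appear, in order, over: "below that brief engineer over my musician under their corridor above me"; "over my musician under their corridor above me"; "under their corridor above me"; "above me". The fourth one spans "above me".

above me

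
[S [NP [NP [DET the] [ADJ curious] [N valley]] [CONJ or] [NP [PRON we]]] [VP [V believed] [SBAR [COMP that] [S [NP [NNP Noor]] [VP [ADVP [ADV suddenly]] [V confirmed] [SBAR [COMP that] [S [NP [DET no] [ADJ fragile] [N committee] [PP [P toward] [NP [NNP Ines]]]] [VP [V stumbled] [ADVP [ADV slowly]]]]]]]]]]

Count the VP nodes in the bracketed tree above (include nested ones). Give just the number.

Scanning left to right, an opening `[VP` appears at word positions 6, 9, 17 — 3 in total.

3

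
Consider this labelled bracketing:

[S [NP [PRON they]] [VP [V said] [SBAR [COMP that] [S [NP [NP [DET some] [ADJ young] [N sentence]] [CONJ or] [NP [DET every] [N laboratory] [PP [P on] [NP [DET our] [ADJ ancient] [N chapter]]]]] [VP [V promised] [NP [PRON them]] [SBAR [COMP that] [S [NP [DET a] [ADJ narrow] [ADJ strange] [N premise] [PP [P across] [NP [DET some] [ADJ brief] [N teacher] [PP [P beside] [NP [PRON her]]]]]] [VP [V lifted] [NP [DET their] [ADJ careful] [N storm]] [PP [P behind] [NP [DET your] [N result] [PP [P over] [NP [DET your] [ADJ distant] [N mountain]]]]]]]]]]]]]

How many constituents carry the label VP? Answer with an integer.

3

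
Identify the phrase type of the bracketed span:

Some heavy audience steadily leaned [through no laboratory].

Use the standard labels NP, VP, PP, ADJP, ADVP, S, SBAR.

"through" is the head of the bracketed span, so the span is a prepositional phrase: PP.

PP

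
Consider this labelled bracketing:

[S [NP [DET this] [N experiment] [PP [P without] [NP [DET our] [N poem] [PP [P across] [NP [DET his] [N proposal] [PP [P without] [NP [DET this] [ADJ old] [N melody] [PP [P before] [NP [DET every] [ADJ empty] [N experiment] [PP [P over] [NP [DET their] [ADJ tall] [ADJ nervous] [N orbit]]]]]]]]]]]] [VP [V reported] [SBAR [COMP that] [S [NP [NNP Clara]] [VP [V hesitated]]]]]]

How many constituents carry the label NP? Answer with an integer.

Scanning left to right, an opening `[NP` appears at word positions 1, 4, 7, 10, 14, 18, 24 — 7 in total.

7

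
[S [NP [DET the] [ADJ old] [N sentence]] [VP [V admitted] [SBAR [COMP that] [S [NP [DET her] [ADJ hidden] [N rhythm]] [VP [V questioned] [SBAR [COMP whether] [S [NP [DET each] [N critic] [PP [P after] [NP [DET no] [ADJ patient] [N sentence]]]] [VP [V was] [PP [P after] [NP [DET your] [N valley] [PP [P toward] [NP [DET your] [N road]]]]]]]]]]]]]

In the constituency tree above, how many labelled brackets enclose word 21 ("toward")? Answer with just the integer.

12

The word sits inside P, which is inside PP, inside NP, inside PP, inside VP, inside S, inside SBAR, inside VP, inside S, inside SBAR, inside VP, inside S — 12 brackets in all.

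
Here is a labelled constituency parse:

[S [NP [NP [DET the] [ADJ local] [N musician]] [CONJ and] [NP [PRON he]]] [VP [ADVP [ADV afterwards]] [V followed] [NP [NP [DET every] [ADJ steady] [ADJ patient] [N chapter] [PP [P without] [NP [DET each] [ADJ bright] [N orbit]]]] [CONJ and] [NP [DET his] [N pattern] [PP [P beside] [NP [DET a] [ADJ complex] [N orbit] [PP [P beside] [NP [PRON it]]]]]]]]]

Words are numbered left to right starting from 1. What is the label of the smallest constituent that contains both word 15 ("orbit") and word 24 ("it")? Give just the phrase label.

NP

Word 15 lies under S → VP → NP → NP → PP → NP → N; word 24 lies under S → VP → NP → NP → PP → NP → PP → NP → PRON. The lowest shared node is the NP.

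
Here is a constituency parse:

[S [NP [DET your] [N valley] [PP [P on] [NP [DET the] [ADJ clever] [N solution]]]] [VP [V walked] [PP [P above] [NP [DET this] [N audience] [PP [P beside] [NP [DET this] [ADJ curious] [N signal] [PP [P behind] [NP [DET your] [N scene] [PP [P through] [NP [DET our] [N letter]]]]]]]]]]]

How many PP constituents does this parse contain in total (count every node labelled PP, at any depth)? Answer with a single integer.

5

Scanning left to right, an opening `[PP` appears at word positions 3, 8, 11, 15, 18 — 5 in total.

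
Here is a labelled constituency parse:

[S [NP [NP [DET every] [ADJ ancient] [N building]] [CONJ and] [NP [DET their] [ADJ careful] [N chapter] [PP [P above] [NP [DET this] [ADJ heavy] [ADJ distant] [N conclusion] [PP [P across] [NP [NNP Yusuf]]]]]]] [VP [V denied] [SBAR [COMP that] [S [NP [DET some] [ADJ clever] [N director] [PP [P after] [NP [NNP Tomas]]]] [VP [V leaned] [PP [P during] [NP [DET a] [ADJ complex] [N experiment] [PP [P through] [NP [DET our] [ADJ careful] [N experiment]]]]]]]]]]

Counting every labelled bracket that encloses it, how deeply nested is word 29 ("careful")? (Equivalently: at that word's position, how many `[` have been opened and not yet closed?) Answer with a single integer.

10

Counting open brackets not yet closed at "careful": [S [VP [SBAR [S [VP [PP [NP [PP [NP [ADJ = 10.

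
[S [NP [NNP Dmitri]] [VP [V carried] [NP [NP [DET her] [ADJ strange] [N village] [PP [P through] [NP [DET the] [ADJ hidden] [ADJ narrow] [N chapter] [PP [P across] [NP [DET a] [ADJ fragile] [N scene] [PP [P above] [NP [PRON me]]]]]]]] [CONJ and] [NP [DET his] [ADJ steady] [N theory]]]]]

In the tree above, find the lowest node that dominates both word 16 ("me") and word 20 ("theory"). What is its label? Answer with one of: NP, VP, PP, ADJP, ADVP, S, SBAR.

NP

The smallest bracket enclosing both words is [NP her strange village through the hidden narrow chapter across a fragile scene above me and his steady theory], so the label is NP.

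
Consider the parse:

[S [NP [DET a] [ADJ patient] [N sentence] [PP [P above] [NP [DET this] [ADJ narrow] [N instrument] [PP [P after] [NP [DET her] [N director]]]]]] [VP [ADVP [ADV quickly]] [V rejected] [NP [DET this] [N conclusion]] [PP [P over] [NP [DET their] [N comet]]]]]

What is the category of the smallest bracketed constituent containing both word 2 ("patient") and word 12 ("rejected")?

Both words fall inside [S a patient sentence above this narrow instrument after her director quickly rejected this conclusion over their comet] (words 1–17), and no smaller constituent contains them both. Label: S.

S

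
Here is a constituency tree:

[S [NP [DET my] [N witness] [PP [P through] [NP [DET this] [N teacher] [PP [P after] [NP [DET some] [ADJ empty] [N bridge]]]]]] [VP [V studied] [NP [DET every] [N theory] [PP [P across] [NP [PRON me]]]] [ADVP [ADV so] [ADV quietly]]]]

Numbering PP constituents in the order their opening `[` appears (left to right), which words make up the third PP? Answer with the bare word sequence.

across me

Opening `[PP` markers occur at word positions 3, 6, 13; the third of these opens the constituent [PP across me].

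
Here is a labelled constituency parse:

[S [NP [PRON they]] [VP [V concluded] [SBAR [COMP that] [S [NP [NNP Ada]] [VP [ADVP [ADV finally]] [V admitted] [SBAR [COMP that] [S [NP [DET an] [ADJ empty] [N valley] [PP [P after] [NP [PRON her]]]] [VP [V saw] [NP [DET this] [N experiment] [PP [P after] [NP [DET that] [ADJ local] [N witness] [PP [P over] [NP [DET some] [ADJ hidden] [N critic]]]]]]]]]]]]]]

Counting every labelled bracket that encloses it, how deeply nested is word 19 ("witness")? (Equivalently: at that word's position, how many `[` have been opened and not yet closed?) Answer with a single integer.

The word sits inside N, which is inside NP, inside PP, inside NP, inside VP, inside S, inside SBAR, inside VP, inside S, inside SBAR, inside VP, inside S — 12 brackets in all.

12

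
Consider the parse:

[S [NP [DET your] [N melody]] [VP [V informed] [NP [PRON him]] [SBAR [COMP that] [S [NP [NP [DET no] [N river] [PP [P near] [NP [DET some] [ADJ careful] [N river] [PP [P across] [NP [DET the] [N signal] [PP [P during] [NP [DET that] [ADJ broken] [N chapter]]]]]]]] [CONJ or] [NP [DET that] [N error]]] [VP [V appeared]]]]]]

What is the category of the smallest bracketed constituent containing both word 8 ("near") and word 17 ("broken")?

PP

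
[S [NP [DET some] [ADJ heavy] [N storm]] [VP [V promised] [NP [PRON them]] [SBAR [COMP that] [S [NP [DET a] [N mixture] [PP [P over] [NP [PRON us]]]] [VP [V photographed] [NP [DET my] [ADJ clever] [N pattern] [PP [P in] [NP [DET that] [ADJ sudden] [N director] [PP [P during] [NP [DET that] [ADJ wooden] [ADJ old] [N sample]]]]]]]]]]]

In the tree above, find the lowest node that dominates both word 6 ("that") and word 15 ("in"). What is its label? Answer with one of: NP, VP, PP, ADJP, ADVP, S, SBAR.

SBAR

Both words fall inside [SBAR that a mixture over us photographed my clever pattern in that sudden director during that wooden old sample] (words 6–23), and no smaller constituent contains them both. Label: SBAR.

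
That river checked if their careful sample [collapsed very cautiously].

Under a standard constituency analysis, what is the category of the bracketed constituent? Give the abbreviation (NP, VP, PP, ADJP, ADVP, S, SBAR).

VP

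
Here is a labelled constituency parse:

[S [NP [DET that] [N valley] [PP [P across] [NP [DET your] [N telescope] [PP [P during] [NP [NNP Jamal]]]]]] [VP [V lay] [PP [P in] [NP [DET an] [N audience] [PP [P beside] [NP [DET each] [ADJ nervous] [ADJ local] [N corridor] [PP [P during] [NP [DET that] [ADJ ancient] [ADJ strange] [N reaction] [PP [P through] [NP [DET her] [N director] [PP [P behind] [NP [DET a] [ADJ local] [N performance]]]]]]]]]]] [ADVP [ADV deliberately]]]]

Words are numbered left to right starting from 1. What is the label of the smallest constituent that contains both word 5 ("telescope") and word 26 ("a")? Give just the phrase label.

S

The smallest bracket enclosing both words is [S that valley across your telescope during Jamal lay in an audience beside each nervous local corridor during that ancient strange reaction through her director behind a local performance deliberately], so the label is S.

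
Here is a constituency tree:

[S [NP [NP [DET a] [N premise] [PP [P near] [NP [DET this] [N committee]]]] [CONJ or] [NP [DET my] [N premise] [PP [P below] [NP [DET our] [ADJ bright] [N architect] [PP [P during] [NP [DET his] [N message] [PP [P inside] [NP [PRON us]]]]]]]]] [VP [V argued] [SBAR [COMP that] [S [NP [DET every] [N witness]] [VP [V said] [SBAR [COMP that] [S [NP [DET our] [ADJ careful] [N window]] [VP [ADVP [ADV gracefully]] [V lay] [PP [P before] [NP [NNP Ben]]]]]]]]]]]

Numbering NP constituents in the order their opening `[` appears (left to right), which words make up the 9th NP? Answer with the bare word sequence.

our careful window

Opening `[NP` markers occur at word positions 1, 1, 4, 7, 10, 14, 17, 20, 24, 30; the 9th of these opens the constituent [NP our careful window].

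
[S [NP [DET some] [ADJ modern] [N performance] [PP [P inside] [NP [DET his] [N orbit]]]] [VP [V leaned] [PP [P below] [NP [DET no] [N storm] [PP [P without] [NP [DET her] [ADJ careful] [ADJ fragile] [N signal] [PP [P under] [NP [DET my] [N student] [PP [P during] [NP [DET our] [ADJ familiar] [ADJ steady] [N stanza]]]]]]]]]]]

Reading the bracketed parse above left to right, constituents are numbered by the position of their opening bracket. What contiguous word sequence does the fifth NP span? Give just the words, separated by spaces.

my student during our familiar steady stanza

In left-to-right order the NP constituents are "some modern performance inside his orbit"; "his orbit"; "no storm without her careful fragile signal under my student during our familiar steady stanza"; "her careful fragile signal under my student during our familiar steady stanza"; "my student during our familiar steady stanza"; "our familiar steady stanza". Number 5 is "my student during our familiar steady stanza".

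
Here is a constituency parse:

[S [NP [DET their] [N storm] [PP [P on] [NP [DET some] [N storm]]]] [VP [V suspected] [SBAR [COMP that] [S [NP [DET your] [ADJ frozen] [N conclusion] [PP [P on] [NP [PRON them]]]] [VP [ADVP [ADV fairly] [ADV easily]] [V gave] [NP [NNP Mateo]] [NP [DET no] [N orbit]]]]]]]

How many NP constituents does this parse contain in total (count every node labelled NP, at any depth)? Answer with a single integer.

6

Listing each NP by its span: [NP their storm on some storm]; [NP some storm]; [NP your frozen conclusion on them]; [NP them]; [NP Mateo]; [NP no orbit] — that makes 6.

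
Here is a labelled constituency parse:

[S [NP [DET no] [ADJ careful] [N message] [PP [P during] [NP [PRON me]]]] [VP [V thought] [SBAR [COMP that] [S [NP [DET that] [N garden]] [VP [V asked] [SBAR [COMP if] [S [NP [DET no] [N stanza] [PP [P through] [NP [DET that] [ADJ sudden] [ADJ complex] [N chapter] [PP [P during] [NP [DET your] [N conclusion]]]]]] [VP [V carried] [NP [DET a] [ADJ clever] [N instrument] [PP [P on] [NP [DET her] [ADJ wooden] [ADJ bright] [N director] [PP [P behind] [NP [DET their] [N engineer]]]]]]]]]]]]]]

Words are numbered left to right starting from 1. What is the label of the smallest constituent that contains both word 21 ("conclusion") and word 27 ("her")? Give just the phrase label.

Both words fall inside [S no stanza through that sudden complex chapter during your conclusion carried a clever instrument on her wooden bright director behind their engineer] (words 12–33), and no smaller constituent contains them both. Label: S.

S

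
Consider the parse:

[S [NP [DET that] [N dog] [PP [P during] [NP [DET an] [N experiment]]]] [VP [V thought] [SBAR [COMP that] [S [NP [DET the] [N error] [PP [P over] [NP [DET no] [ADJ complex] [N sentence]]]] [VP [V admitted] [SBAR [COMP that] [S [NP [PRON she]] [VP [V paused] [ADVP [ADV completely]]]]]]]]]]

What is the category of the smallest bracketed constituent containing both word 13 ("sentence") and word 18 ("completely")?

Both words fall inside [S the error over no complex sentence admitted that she paused completely] (words 8–18), and no smaller constituent contains them both. Label: S.

S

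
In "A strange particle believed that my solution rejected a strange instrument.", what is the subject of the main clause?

a strange particle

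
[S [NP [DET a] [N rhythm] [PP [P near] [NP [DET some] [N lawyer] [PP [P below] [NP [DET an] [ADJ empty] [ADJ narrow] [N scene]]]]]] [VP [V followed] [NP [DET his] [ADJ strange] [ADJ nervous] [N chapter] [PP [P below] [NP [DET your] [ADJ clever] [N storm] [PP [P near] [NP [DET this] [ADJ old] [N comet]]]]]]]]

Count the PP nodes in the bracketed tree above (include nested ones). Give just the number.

4

The PP constituents are: [PP near some lawyer below an empty narrow scene]; [PP below an empty narrow scene]; [PP below your clever storm near this old comet]; [PP near this old comet]. Total: 4.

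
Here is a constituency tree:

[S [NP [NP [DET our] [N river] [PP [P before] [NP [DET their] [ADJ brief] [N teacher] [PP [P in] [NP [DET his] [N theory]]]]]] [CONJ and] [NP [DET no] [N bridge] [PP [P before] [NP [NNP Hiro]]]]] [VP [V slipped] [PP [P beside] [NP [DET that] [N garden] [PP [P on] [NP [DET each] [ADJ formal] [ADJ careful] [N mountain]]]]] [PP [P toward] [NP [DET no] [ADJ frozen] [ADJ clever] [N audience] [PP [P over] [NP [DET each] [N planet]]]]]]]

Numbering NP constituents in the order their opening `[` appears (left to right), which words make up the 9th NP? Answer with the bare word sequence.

no frozen clever audience over each planet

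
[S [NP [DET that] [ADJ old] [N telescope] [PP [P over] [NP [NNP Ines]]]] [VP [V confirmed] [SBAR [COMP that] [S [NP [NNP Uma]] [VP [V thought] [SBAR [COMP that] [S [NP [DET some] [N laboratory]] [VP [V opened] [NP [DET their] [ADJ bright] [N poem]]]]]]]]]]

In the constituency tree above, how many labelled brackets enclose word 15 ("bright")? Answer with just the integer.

The word sits inside ADJ, which is inside NP, inside VP, inside S, inside SBAR, inside VP, inside S, inside SBAR, inside VP, inside S — 10 brackets in all.

10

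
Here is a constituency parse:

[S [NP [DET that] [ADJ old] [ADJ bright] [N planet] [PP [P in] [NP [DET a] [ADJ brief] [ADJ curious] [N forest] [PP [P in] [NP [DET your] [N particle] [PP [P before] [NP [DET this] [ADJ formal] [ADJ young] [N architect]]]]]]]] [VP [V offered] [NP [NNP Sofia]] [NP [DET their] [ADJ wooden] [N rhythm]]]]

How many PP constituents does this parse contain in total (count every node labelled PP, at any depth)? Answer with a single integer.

3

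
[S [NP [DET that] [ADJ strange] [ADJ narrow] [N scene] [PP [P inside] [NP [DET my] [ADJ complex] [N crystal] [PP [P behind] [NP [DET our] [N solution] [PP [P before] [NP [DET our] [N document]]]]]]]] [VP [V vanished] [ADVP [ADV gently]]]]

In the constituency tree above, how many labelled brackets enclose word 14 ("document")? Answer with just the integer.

Counting open brackets not yet closed at "document": [S [NP [PP [NP [PP [NP [PP [NP [N = 9.

9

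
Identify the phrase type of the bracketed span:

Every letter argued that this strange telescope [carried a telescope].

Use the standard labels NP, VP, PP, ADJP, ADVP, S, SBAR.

VP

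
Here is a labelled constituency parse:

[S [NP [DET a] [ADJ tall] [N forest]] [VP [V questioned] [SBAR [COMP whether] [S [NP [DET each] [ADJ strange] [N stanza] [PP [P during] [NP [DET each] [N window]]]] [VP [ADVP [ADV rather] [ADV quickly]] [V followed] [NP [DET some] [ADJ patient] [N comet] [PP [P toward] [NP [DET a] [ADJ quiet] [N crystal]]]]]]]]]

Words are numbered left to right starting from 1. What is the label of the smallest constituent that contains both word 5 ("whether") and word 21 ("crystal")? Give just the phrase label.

SBAR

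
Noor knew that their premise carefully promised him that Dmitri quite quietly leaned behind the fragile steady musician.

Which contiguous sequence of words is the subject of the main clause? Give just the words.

The subject of the main clause is the NP immediately before the verb "knew": "Noor".

Noor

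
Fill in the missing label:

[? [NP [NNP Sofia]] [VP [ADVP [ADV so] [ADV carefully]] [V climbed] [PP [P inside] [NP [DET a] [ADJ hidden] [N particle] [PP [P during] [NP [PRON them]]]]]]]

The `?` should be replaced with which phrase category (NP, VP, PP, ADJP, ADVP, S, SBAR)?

A constituent whose immediate children are NP, VP is a clause: S.

S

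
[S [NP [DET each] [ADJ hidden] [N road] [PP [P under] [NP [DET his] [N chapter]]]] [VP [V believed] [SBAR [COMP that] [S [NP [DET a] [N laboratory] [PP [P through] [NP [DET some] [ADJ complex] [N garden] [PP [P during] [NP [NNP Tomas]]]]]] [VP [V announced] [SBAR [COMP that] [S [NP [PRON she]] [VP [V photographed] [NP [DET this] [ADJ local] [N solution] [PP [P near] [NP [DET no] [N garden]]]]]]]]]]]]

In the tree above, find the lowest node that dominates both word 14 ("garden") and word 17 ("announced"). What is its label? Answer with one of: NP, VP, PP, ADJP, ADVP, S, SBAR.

S

Word 14 lies under S → VP → SBAR → S → NP → PP → NP → N; word 17 lies under S → VP → SBAR → S → VP → V. The lowest shared node is the S.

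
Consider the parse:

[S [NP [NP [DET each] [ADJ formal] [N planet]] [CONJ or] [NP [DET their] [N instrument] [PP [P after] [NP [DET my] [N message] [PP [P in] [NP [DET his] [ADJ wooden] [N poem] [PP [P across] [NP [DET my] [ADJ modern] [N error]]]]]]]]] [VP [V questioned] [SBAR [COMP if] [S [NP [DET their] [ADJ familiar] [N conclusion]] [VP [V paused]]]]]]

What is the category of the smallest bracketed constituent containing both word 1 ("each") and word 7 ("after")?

The smallest bracket enclosing both words is [NP each formal planet or their instrument after my message in his wooden poem across my modern error], so the label is NP.

NP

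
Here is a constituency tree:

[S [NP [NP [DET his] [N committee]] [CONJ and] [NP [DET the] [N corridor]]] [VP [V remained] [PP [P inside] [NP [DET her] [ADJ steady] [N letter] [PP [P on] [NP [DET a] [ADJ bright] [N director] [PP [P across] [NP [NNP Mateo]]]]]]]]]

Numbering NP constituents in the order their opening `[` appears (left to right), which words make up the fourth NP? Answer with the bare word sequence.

her steady letter on a bright director across Mateo

The NP opening brackets appear, in order, over: "his committee and the corridor"; "his committee"; "the corridor"; "her steady letter on a bright director across Mateo"; "a bright director across Mateo"; "Mateo". The fourth one spans "her steady letter on a bright director across Mateo".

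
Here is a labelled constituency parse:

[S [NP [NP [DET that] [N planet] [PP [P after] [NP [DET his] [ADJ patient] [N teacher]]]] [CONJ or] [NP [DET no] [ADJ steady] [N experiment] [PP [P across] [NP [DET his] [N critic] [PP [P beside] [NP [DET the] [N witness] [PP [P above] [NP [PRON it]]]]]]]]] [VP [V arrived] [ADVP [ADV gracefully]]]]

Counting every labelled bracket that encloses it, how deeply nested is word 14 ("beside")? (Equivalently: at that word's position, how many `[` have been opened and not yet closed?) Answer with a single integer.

Path from the root down to the word: S → NP → NP → PP → NP → PP → P. That is 7 enclosing brackets.

7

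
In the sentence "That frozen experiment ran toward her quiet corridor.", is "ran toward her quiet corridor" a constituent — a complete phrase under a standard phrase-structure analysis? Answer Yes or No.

Yes

These words form the whole verb phrase headed by "ran", so yes — one constituent.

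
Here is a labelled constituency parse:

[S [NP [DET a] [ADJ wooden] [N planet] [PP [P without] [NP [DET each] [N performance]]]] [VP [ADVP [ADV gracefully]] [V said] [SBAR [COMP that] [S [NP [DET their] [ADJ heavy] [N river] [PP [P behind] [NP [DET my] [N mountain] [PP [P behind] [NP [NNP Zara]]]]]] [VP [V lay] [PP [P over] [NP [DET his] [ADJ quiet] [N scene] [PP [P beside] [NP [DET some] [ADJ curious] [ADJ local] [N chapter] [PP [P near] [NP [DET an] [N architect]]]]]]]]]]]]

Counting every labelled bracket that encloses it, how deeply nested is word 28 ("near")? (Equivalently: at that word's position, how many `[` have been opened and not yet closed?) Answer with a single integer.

Counting open brackets not yet closed at "near": [S [VP [SBAR [S [VP [PP [NP [PP [NP [PP [P = 11.

11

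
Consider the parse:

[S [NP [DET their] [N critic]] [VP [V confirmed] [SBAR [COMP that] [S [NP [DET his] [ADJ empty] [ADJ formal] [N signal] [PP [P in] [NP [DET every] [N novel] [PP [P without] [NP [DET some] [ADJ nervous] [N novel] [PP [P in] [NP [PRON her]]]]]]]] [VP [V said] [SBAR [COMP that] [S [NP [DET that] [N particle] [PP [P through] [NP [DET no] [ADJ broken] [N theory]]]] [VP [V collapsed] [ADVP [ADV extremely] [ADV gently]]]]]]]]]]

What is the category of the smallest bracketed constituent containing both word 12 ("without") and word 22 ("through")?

S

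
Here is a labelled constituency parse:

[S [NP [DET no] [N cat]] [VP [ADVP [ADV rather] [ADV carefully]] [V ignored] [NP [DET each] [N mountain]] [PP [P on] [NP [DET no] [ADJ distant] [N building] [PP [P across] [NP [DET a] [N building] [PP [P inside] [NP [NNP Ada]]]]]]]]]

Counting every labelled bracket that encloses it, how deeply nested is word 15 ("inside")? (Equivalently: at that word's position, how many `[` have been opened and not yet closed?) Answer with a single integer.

Counting open brackets not yet closed at "inside": [S [VP [PP [NP [PP [NP [PP [P = 8.

8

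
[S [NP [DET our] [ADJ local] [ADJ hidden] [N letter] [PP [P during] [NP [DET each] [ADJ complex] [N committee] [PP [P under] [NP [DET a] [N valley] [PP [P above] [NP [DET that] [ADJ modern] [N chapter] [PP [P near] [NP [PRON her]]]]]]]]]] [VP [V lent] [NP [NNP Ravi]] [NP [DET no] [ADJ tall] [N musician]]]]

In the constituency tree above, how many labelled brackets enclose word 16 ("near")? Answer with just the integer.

Counting open brackets not yet closed at "near": [S [NP [PP [NP [PP [NP [PP [NP [PP [P = 10.

10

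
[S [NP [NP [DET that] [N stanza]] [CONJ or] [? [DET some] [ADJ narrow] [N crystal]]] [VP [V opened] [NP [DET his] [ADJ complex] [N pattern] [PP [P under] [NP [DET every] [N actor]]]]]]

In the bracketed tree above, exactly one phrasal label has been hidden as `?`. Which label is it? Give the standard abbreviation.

Looking at what the `?` directly dominates — DET 'some', ADJ 'narrow', N 'crystal' — this is a noun phrase (NP).

NP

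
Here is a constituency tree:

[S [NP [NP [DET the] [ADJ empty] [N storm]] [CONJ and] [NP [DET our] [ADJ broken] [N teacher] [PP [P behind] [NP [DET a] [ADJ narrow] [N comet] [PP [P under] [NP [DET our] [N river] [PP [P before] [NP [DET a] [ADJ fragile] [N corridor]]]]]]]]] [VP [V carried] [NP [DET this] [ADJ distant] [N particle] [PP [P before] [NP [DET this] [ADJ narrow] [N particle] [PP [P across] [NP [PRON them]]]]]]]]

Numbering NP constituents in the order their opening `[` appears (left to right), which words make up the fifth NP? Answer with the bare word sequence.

our river before a fragile corridor

The NP opening brackets appear, in order, over: "the empty storm and our broken teacher behind a narrow comet under our river before a fragile corridor"; "the empty storm"; "our broken teacher behind a narrow comet under our river before a fragile corridor"; "a narrow comet under our river before a fragile corridor"; "our river before a fragile corridor"; "a fragile corridor"; "this distant particle before this narrow particle across them"; "this narrow particle across them"; "them". The fifth one spans "our river before a fragile corridor".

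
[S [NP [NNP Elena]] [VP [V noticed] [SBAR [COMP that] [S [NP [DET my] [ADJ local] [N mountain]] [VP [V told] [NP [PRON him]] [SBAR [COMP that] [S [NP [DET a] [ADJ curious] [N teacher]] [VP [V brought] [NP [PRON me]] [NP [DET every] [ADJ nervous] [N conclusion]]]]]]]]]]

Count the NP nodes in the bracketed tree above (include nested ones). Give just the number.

6

The NP constituents are: [NP Elena]; [NP my local mountain]; [NP him]; [NP a curious teacher]; [NP me]; [NP every nervous conclusion]. Total: 6.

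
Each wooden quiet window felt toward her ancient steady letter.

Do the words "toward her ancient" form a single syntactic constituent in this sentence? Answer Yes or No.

No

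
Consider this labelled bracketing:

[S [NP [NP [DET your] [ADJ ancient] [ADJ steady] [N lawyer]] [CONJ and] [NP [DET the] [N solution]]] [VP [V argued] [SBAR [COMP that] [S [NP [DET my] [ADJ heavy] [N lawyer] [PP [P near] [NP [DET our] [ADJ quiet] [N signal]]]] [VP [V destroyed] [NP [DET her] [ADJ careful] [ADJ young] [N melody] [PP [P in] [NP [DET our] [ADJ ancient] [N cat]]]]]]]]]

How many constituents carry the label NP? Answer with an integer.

7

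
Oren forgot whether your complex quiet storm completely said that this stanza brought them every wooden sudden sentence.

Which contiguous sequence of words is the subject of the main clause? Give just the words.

Oren

In the main clause the verb is "forgot"; the NP preceding it, "Oren", is the subject.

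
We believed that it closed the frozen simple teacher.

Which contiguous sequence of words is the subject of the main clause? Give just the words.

we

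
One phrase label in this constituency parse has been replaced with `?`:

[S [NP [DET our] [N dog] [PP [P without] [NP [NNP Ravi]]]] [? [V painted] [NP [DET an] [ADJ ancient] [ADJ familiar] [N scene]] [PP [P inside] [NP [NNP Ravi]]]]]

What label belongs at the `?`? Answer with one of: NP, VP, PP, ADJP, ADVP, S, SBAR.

VP

Looking at what the `?` directly dominates — V 'painted', NP, PP — this is a verb phrase (VP).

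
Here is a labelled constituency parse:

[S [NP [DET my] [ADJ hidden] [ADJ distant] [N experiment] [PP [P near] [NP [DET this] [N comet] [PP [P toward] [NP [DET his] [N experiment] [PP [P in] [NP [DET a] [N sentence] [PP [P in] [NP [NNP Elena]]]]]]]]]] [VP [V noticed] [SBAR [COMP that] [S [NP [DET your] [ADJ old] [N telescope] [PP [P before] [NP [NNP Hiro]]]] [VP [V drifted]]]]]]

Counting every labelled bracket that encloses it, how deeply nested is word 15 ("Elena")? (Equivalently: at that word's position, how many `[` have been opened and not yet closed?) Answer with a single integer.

The word sits inside NNP, which is inside NP, inside PP, inside NP, inside PP, inside NP, inside PP, inside NP, inside PP, inside NP, inside S — 11 brackets in all.

11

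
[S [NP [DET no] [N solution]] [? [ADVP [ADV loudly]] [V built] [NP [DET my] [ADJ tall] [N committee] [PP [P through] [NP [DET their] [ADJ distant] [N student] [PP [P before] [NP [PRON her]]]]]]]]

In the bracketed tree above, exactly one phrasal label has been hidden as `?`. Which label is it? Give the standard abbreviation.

Looking at what the `?` directly dominates — ADVP, V 'built', NP — this is a verb phrase (VP).

VP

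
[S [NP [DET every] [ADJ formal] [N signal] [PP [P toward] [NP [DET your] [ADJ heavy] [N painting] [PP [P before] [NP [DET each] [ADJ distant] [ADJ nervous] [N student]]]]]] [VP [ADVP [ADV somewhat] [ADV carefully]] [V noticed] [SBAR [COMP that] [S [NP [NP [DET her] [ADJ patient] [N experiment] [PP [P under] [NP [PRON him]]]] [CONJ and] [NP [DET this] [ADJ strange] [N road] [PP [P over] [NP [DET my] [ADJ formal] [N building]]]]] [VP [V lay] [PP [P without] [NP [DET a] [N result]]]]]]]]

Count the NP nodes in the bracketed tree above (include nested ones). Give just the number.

Listing each NP by its span: [NP every formal signal toward your heavy painting before each distant nervous student]; [NP your heavy painting before each distant nervous student]; [NP each distant nervous student]; [NP her patient experiment under him and this strange road over my formal building]; [NP her patient experiment under him]; [NP him] … — that makes 9.

9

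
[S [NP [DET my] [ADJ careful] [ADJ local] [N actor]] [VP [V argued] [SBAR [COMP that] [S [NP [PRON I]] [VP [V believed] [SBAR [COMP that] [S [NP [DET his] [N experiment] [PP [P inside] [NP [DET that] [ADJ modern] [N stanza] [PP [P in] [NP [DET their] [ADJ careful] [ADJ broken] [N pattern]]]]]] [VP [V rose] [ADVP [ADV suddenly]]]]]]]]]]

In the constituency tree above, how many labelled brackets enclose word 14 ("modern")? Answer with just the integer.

11

The word sits inside ADJ, which is inside NP, inside PP, inside NP, inside S, inside SBAR, inside VP, inside S, inside SBAR, inside VP, inside S — 11 brackets in all.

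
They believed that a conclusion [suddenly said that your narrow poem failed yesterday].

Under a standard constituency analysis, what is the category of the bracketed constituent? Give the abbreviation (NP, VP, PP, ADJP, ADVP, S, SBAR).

VP

The span is built around the verb "said" — a verb phrase (VP).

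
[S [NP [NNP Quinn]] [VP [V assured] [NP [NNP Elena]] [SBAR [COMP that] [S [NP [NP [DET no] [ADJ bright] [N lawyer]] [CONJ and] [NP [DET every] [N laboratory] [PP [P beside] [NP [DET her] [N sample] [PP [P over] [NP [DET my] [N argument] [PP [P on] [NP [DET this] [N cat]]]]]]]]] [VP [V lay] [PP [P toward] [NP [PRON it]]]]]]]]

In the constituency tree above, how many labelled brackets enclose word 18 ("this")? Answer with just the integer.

The word sits inside DET, which is inside NP, inside PP, inside NP, inside PP, inside NP, inside PP, inside NP, inside NP, inside S, inside SBAR, inside VP, inside S — 13 brackets in all.

13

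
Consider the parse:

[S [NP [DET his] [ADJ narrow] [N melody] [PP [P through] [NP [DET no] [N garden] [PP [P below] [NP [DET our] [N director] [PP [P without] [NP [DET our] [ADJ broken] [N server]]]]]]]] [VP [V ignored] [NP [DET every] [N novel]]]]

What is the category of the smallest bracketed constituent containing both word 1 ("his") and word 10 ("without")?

NP

Word 1 lies under S → NP → DET; word 10 lies under S → NP → PP → NP → PP → NP → PP → P. The lowest shared node is the NP.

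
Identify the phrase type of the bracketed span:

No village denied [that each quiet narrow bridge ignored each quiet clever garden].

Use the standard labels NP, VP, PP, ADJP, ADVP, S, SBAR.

SBAR

The bracketed span "that each quiet narrow bridge ignored each quiet clever garden" is headed by "that", making it a subordinate clause (SBAR).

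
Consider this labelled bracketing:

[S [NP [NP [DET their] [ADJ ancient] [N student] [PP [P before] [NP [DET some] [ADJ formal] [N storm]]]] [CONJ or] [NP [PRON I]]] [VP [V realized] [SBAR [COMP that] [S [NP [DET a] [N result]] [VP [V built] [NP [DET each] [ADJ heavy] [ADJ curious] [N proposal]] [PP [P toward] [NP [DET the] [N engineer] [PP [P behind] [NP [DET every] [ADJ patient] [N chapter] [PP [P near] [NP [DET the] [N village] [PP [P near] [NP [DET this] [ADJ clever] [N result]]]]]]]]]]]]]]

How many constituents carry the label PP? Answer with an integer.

5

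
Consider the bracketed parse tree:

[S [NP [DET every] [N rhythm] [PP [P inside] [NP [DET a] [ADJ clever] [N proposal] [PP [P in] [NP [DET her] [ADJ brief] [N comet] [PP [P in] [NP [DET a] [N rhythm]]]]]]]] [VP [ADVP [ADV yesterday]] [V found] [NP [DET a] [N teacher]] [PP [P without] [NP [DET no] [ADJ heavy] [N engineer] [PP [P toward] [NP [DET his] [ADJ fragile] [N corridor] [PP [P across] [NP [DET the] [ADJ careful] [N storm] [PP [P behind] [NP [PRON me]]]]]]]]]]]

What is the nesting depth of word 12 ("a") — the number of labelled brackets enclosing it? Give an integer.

Path from the root down to the word: S → NP → PP → NP → PP → NP → PP → NP → DET. That is 9 enclosing brackets.

9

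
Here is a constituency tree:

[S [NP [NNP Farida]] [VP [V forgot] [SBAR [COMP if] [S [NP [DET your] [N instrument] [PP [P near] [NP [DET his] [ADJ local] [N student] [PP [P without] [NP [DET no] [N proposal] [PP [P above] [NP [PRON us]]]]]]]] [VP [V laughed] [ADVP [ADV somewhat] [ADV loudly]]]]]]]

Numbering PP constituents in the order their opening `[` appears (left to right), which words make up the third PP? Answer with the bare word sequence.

above us

Opening `[PP` markers occur at word positions 6, 10, 13; the third of these opens the constituent [PP above us].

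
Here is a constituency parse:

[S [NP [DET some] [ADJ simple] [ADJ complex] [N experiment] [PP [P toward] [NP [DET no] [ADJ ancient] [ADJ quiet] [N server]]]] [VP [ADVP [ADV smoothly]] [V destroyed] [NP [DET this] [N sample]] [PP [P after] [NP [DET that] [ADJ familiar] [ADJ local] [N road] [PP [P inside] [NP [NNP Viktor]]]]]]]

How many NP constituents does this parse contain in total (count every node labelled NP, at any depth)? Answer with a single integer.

5

Scanning left to right, an opening `[NP` appears at word positions 1, 6, 12, 15, 20 — 5 in total.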